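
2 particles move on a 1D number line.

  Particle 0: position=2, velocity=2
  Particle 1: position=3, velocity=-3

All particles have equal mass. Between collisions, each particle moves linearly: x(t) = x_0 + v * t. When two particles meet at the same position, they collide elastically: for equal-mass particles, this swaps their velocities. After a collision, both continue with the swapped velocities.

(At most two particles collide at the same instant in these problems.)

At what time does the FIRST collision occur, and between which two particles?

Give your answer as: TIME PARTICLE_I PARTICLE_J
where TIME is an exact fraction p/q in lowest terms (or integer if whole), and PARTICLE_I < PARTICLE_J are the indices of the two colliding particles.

Answer: 1/5 0 1

Derivation:
Pair (0,1): pos 2,3 vel 2,-3 -> gap=1, closing at 5/unit, collide at t=1/5
Earliest collision: t=1/5 between 0 and 1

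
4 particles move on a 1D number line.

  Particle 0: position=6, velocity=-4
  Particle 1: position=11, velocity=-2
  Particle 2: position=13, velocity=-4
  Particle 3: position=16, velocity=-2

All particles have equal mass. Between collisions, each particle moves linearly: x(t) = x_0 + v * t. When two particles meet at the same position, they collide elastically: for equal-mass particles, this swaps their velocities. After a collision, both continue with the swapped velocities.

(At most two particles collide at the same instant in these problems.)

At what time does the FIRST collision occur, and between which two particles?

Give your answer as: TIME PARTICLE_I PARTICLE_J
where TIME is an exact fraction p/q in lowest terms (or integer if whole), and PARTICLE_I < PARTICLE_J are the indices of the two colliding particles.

Pair (0,1): pos 6,11 vel -4,-2 -> not approaching (rel speed -2 <= 0)
Pair (1,2): pos 11,13 vel -2,-4 -> gap=2, closing at 2/unit, collide at t=1
Pair (2,3): pos 13,16 vel -4,-2 -> not approaching (rel speed -2 <= 0)
Earliest collision: t=1 between 1 and 2

Answer: 1 1 2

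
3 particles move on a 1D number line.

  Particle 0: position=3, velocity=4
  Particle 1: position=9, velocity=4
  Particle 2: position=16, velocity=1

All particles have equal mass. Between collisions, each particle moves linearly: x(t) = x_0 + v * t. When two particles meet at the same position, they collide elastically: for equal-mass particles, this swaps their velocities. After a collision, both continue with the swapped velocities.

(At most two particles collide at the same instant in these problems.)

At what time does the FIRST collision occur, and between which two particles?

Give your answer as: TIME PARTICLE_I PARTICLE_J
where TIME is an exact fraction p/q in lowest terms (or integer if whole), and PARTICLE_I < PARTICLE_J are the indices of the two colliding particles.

Answer: 7/3 1 2

Derivation:
Pair (0,1): pos 3,9 vel 4,4 -> not approaching (rel speed 0 <= 0)
Pair (1,2): pos 9,16 vel 4,1 -> gap=7, closing at 3/unit, collide at t=7/3
Earliest collision: t=7/3 between 1 and 2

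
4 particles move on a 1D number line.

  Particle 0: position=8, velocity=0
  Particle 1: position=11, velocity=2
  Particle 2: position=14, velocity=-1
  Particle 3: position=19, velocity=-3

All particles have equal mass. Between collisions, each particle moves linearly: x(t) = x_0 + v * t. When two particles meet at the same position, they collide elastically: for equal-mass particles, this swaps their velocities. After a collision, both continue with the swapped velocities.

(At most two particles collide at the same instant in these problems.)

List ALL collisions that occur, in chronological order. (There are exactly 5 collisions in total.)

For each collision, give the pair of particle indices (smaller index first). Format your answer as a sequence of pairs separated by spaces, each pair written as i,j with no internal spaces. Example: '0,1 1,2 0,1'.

Collision at t=1: particles 1 and 2 swap velocities; positions: p0=8 p1=13 p2=13 p3=16; velocities now: v0=0 v1=-1 v2=2 v3=-3
Collision at t=8/5: particles 2 and 3 swap velocities; positions: p0=8 p1=62/5 p2=71/5 p3=71/5; velocities now: v0=0 v1=-1 v2=-3 v3=2
Collision at t=5/2: particles 1 and 2 swap velocities; positions: p0=8 p1=23/2 p2=23/2 p3=16; velocities now: v0=0 v1=-3 v2=-1 v3=2
Collision at t=11/3: particles 0 and 1 swap velocities; positions: p0=8 p1=8 p2=31/3 p3=55/3; velocities now: v0=-3 v1=0 v2=-1 v3=2
Collision at t=6: particles 1 and 2 swap velocities; positions: p0=1 p1=8 p2=8 p3=23; velocities now: v0=-3 v1=-1 v2=0 v3=2

Answer: 1,2 2,3 1,2 0,1 1,2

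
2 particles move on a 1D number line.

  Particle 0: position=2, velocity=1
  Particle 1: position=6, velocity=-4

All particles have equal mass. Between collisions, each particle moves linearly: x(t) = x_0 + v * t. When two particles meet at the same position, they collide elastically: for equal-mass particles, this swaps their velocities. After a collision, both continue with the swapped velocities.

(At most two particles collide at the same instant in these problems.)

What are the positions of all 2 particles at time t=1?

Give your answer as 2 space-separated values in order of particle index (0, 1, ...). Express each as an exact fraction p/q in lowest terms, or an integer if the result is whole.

Collision at t=4/5: particles 0 and 1 swap velocities; positions: p0=14/5 p1=14/5; velocities now: v0=-4 v1=1
Advance to t=1 (no further collisions before then); velocities: v0=-4 v1=1; positions = 2 3

Answer: 2 3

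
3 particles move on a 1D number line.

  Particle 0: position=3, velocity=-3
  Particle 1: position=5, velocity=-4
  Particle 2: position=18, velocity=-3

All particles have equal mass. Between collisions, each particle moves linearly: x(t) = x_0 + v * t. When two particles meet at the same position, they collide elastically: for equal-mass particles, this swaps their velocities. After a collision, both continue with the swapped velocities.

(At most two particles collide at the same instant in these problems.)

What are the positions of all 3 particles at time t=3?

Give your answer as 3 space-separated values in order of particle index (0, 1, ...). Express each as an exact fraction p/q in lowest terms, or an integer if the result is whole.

Answer: -7 -6 9

Derivation:
Collision at t=2: particles 0 and 1 swap velocities; positions: p0=-3 p1=-3 p2=12; velocities now: v0=-4 v1=-3 v2=-3
Advance to t=3 (no further collisions before then); velocities: v0=-4 v1=-3 v2=-3; positions = -7 -6 9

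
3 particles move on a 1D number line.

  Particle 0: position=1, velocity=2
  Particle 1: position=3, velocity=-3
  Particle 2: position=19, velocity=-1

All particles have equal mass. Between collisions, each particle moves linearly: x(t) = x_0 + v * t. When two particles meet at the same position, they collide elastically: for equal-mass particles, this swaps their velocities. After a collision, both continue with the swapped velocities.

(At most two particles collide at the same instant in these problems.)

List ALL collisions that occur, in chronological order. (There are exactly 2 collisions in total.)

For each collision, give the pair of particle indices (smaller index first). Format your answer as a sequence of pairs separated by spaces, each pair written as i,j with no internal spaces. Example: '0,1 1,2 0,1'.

Collision at t=2/5: particles 0 and 1 swap velocities; positions: p0=9/5 p1=9/5 p2=93/5; velocities now: v0=-3 v1=2 v2=-1
Collision at t=6: particles 1 and 2 swap velocities; positions: p0=-15 p1=13 p2=13; velocities now: v0=-3 v1=-1 v2=2

Answer: 0,1 1,2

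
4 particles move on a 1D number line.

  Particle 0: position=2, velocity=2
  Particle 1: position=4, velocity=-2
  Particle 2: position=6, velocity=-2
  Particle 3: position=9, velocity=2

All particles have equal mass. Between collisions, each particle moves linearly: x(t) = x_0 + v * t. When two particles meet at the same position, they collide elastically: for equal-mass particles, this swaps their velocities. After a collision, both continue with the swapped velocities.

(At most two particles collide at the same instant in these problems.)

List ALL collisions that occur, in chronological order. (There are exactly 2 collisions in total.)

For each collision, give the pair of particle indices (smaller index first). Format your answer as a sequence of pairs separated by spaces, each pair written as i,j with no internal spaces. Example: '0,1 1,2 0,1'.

Answer: 0,1 1,2

Derivation:
Collision at t=1/2: particles 0 and 1 swap velocities; positions: p0=3 p1=3 p2=5 p3=10; velocities now: v0=-2 v1=2 v2=-2 v3=2
Collision at t=1: particles 1 and 2 swap velocities; positions: p0=2 p1=4 p2=4 p3=11; velocities now: v0=-2 v1=-2 v2=2 v3=2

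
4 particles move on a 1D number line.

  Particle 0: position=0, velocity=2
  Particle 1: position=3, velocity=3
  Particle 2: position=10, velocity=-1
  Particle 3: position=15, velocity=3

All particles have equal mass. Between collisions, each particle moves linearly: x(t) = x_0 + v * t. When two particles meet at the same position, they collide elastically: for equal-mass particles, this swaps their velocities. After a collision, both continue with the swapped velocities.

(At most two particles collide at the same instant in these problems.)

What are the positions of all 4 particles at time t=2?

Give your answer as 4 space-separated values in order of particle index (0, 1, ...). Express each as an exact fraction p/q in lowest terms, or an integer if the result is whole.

Answer: 4 8 9 21

Derivation:
Collision at t=7/4: particles 1 and 2 swap velocities; positions: p0=7/2 p1=33/4 p2=33/4 p3=81/4; velocities now: v0=2 v1=-1 v2=3 v3=3
Advance to t=2 (no further collisions before then); velocities: v0=2 v1=-1 v2=3 v3=3; positions = 4 8 9 21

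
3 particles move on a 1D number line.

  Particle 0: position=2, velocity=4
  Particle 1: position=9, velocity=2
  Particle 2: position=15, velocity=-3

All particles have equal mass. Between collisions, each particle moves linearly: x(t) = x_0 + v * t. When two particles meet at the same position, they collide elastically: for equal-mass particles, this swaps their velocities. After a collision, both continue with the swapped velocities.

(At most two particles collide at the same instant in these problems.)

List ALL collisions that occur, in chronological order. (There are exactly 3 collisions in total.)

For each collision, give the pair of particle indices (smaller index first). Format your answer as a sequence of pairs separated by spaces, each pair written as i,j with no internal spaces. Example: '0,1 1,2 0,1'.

Answer: 1,2 0,1 1,2

Derivation:
Collision at t=6/5: particles 1 and 2 swap velocities; positions: p0=34/5 p1=57/5 p2=57/5; velocities now: v0=4 v1=-3 v2=2
Collision at t=13/7: particles 0 and 1 swap velocities; positions: p0=66/7 p1=66/7 p2=89/7; velocities now: v0=-3 v1=4 v2=2
Collision at t=7/2: particles 1 and 2 swap velocities; positions: p0=9/2 p1=16 p2=16; velocities now: v0=-3 v1=2 v2=4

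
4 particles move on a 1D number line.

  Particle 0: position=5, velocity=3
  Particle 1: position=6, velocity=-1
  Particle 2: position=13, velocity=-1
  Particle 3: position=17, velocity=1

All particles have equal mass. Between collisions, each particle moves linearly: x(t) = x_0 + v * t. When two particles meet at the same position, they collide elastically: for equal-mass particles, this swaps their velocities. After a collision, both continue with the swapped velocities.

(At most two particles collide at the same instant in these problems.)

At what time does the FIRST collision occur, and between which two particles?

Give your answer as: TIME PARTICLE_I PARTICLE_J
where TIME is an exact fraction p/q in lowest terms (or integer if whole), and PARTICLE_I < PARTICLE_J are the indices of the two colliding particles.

Pair (0,1): pos 5,6 vel 3,-1 -> gap=1, closing at 4/unit, collide at t=1/4
Pair (1,2): pos 6,13 vel -1,-1 -> not approaching (rel speed 0 <= 0)
Pair (2,3): pos 13,17 vel -1,1 -> not approaching (rel speed -2 <= 0)
Earliest collision: t=1/4 between 0 and 1

Answer: 1/4 0 1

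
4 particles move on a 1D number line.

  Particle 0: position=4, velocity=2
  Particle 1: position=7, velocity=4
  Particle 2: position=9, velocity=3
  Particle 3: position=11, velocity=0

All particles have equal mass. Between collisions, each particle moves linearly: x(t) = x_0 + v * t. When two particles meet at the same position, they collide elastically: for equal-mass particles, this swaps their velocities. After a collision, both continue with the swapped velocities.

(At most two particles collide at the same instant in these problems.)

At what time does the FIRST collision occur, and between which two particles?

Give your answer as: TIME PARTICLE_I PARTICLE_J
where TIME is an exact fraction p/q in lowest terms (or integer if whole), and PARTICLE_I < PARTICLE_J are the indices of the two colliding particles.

Answer: 2/3 2 3

Derivation:
Pair (0,1): pos 4,7 vel 2,4 -> not approaching (rel speed -2 <= 0)
Pair (1,2): pos 7,9 vel 4,3 -> gap=2, closing at 1/unit, collide at t=2
Pair (2,3): pos 9,11 vel 3,0 -> gap=2, closing at 3/unit, collide at t=2/3
Earliest collision: t=2/3 between 2 and 3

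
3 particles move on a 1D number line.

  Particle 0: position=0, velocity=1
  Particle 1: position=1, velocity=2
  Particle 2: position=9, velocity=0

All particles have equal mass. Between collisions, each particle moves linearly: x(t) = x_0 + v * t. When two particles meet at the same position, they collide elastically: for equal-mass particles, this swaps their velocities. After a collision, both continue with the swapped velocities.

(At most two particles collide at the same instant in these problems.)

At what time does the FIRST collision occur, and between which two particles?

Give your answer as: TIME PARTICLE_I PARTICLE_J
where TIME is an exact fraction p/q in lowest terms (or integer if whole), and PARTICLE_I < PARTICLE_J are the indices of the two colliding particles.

Answer: 4 1 2

Derivation:
Pair (0,1): pos 0,1 vel 1,2 -> not approaching (rel speed -1 <= 0)
Pair (1,2): pos 1,9 vel 2,0 -> gap=8, closing at 2/unit, collide at t=4
Earliest collision: t=4 between 1 and 2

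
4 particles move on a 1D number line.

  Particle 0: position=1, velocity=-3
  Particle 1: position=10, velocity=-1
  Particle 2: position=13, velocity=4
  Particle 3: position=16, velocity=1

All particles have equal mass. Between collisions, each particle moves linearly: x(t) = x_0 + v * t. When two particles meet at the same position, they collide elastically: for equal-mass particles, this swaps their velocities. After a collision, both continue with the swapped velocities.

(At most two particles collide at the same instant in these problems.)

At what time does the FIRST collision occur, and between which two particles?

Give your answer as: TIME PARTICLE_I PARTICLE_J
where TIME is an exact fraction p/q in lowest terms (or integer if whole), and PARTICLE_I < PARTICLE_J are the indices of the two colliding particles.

Answer: 1 2 3

Derivation:
Pair (0,1): pos 1,10 vel -3,-1 -> not approaching (rel speed -2 <= 0)
Pair (1,2): pos 10,13 vel -1,4 -> not approaching (rel speed -5 <= 0)
Pair (2,3): pos 13,16 vel 4,1 -> gap=3, closing at 3/unit, collide at t=1
Earliest collision: t=1 between 2 and 3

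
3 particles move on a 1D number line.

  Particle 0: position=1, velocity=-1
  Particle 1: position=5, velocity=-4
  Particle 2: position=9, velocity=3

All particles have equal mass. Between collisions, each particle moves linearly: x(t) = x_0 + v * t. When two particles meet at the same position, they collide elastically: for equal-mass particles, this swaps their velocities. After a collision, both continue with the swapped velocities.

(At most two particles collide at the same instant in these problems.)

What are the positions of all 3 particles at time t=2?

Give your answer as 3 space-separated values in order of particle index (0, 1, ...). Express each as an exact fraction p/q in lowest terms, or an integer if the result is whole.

Collision at t=4/3: particles 0 and 1 swap velocities; positions: p0=-1/3 p1=-1/3 p2=13; velocities now: v0=-4 v1=-1 v2=3
Advance to t=2 (no further collisions before then); velocities: v0=-4 v1=-1 v2=3; positions = -3 -1 15

Answer: -3 -1 15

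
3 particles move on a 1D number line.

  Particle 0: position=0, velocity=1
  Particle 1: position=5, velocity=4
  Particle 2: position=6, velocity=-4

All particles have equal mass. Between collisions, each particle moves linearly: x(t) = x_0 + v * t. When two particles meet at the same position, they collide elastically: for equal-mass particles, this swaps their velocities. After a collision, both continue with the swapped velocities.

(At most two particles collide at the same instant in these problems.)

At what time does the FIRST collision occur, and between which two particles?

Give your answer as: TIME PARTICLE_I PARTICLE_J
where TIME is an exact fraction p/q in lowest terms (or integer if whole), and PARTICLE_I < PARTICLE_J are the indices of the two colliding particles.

Pair (0,1): pos 0,5 vel 1,4 -> not approaching (rel speed -3 <= 0)
Pair (1,2): pos 5,6 vel 4,-4 -> gap=1, closing at 8/unit, collide at t=1/8
Earliest collision: t=1/8 between 1 and 2

Answer: 1/8 1 2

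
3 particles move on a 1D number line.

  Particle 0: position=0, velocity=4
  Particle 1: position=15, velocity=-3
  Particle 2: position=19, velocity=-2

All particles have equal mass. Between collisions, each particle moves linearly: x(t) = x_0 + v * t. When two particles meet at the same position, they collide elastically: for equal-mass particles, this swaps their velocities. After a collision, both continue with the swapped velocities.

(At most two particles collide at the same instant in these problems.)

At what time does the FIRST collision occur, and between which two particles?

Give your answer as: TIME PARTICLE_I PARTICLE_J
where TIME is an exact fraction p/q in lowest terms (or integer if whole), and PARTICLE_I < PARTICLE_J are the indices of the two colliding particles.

Pair (0,1): pos 0,15 vel 4,-3 -> gap=15, closing at 7/unit, collide at t=15/7
Pair (1,2): pos 15,19 vel -3,-2 -> not approaching (rel speed -1 <= 0)
Earliest collision: t=15/7 between 0 and 1

Answer: 15/7 0 1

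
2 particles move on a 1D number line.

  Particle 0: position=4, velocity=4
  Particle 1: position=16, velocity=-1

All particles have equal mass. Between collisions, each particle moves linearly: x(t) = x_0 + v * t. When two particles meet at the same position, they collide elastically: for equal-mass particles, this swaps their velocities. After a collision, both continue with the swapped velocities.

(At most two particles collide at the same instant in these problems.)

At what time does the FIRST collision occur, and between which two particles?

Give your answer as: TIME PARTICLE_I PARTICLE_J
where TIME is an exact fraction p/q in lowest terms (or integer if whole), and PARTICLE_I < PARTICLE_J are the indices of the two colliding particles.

Pair (0,1): pos 4,16 vel 4,-1 -> gap=12, closing at 5/unit, collide at t=12/5
Earliest collision: t=12/5 between 0 and 1

Answer: 12/5 0 1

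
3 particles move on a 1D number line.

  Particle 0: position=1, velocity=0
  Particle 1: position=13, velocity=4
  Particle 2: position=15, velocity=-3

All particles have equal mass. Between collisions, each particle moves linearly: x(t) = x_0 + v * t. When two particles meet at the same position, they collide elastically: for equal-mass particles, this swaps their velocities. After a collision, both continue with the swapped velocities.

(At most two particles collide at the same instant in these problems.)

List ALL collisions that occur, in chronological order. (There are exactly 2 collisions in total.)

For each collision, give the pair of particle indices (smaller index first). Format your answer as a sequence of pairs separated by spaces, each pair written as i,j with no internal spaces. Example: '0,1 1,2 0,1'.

Answer: 1,2 0,1

Derivation:
Collision at t=2/7: particles 1 and 2 swap velocities; positions: p0=1 p1=99/7 p2=99/7; velocities now: v0=0 v1=-3 v2=4
Collision at t=14/3: particles 0 and 1 swap velocities; positions: p0=1 p1=1 p2=95/3; velocities now: v0=-3 v1=0 v2=4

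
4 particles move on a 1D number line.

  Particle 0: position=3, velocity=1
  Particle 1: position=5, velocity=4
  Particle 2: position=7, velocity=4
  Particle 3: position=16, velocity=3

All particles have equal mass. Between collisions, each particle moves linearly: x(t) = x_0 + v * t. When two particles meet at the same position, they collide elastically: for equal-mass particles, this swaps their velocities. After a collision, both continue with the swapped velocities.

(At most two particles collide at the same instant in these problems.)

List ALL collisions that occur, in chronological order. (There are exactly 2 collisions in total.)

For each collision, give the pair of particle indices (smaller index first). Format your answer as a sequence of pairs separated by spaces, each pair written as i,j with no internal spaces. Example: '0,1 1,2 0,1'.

Collision at t=9: particles 2 and 3 swap velocities; positions: p0=12 p1=41 p2=43 p3=43; velocities now: v0=1 v1=4 v2=3 v3=4
Collision at t=11: particles 1 and 2 swap velocities; positions: p0=14 p1=49 p2=49 p3=51; velocities now: v0=1 v1=3 v2=4 v3=4

Answer: 2,3 1,2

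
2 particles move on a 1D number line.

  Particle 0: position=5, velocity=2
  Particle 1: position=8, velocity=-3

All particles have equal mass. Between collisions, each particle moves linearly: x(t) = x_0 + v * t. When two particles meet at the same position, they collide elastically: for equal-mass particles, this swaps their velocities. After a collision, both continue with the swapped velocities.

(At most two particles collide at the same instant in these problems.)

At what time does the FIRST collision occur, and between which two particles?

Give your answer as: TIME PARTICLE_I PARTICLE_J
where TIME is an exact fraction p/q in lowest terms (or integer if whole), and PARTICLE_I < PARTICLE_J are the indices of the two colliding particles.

Answer: 3/5 0 1

Derivation:
Pair (0,1): pos 5,8 vel 2,-3 -> gap=3, closing at 5/unit, collide at t=3/5
Earliest collision: t=3/5 between 0 and 1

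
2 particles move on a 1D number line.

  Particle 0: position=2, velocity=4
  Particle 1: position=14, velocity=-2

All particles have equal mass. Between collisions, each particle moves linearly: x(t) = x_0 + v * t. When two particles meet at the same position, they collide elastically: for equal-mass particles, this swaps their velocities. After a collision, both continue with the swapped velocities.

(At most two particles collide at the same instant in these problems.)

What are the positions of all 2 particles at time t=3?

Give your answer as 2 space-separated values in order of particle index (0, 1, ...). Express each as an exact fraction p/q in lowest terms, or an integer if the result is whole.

Answer: 8 14

Derivation:
Collision at t=2: particles 0 and 1 swap velocities; positions: p0=10 p1=10; velocities now: v0=-2 v1=4
Advance to t=3 (no further collisions before then); velocities: v0=-2 v1=4; positions = 8 14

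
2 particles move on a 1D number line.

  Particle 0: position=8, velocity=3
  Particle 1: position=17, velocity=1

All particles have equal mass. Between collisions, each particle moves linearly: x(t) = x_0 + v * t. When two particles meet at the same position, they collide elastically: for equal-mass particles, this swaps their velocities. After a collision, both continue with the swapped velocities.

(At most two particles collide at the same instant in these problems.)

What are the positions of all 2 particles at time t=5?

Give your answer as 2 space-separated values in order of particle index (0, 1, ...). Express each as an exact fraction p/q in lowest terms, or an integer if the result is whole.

Answer: 22 23

Derivation:
Collision at t=9/2: particles 0 and 1 swap velocities; positions: p0=43/2 p1=43/2; velocities now: v0=1 v1=3
Advance to t=5 (no further collisions before then); velocities: v0=1 v1=3; positions = 22 23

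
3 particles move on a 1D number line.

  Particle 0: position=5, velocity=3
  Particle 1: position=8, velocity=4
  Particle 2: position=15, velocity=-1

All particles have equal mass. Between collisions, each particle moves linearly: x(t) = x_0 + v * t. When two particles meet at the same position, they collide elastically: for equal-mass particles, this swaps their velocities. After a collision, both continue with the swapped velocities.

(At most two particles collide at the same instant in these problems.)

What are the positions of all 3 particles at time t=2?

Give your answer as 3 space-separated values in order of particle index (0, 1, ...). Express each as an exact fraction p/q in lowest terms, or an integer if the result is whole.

Answer: 11 13 16

Derivation:
Collision at t=7/5: particles 1 and 2 swap velocities; positions: p0=46/5 p1=68/5 p2=68/5; velocities now: v0=3 v1=-1 v2=4
Advance to t=2 (no further collisions before then); velocities: v0=3 v1=-1 v2=4; positions = 11 13 16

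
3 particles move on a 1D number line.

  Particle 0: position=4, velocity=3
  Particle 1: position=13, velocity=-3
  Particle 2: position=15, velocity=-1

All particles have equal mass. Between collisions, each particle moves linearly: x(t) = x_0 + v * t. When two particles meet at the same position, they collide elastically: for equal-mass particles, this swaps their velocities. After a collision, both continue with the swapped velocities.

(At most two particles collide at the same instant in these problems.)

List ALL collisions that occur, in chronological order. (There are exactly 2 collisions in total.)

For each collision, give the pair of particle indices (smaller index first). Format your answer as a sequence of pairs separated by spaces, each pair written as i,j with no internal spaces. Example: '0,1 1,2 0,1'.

Answer: 0,1 1,2

Derivation:
Collision at t=3/2: particles 0 and 1 swap velocities; positions: p0=17/2 p1=17/2 p2=27/2; velocities now: v0=-3 v1=3 v2=-1
Collision at t=11/4: particles 1 and 2 swap velocities; positions: p0=19/4 p1=49/4 p2=49/4; velocities now: v0=-3 v1=-1 v2=3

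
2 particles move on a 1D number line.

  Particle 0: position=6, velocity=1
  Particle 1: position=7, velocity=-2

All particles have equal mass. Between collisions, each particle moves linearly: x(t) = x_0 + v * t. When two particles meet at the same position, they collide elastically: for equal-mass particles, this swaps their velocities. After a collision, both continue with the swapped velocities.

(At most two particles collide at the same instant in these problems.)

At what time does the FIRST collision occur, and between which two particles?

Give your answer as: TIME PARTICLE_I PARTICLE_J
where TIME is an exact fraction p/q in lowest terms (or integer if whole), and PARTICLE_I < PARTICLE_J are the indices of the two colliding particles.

Pair (0,1): pos 6,7 vel 1,-2 -> gap=1, closing at 3/unit, collide at t=1/3
Earliest collision: t=1/3 between 0 and 1

Answer: 1/3 0 1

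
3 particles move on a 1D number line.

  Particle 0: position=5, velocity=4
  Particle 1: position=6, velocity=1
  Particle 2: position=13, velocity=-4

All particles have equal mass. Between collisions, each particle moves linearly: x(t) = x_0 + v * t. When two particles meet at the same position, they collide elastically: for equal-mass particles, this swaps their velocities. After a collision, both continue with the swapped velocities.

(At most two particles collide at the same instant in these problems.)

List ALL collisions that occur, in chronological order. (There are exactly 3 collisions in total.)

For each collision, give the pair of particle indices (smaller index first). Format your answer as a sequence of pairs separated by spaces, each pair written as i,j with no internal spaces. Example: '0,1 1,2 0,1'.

Collision at t=1/3: particles 0 and 1 swap velocities; positions: p0=19/3 p1=19/3 p2=35/3; velocities now: v0=1 v1=4 v2=-4
Collision at t=1: particles 1 and 2 swap velocities; positions: p0=7 p1=9 p2=9; velocities now: v0=1 v1=-4 v2=4
Collision at t=7/5: particles 0 and 1 swap velocities; positions: p0=37/5 p1=37/5 p2=53/5; velocities now: v0=-4 v1=1 v2=4

Answer: 0,1 1,2 0,1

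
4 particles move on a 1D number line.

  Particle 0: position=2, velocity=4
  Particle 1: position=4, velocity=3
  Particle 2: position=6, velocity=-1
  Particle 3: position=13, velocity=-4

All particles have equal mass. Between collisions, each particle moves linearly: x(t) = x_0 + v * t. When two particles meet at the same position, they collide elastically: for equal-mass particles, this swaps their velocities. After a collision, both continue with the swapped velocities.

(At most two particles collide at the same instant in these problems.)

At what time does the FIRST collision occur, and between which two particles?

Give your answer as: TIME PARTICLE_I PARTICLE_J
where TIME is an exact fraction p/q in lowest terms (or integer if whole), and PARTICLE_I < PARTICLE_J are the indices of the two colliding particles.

Pair (0,1): pos 2,4 vel 4,3 -> gap=2, closing at 1/unit, collide at t=2
Pair (1,2): pos 4,6 vel 3,-1 -> gap=2, closing at 4/unit, collide at t=1/2
Pair (2,3): pos 6,13 vel -1,-4 -> gap=7, closing at 3/unit, collide at t=7/3
Earliest collision: t=1/2 between 1 and 2

Answer: 1/2 1 2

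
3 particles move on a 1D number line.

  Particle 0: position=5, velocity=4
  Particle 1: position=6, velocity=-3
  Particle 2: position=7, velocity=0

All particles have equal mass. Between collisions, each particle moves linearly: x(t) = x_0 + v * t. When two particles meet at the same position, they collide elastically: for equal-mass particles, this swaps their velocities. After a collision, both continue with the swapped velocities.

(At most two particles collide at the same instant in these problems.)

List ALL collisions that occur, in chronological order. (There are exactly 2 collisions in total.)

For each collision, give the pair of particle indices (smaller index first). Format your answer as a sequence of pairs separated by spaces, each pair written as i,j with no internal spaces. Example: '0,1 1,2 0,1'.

Collision at t=1/7: particles 0 and 1 swap velocities; positions: p0=39/7 p1=39/7 p2=7; velocities now: v0=-3 v1=4 v2=0
Collision at t=1/2: particles 1 and 2 swap velocities; positions: p0=9/2 p1=7 p2=7; velocities now: v0=-3 v1=0 v2=4

Answer: 0,1 1,2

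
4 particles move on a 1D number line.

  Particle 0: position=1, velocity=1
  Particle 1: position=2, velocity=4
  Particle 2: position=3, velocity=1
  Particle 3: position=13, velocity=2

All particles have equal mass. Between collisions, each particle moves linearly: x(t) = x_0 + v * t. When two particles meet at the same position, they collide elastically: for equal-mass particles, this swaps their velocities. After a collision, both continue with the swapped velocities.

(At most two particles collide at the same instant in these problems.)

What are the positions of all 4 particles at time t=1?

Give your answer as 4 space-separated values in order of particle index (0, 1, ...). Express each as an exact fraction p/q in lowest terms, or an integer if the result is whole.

Answer: 2 4 6 15

Derivation:
Collision at t=1/3: particles 1 and 2 swap velocities; positions: p0=4/3 p1=10/3 p2=10/3 p3=41/3; velocities now: v0=1 v1=1 v2=4 v3=2
Advance to t=1 (no further collisions before then); velocities: v0=1 v1=1 v2=4 v3=2; positions = 2 4 6 15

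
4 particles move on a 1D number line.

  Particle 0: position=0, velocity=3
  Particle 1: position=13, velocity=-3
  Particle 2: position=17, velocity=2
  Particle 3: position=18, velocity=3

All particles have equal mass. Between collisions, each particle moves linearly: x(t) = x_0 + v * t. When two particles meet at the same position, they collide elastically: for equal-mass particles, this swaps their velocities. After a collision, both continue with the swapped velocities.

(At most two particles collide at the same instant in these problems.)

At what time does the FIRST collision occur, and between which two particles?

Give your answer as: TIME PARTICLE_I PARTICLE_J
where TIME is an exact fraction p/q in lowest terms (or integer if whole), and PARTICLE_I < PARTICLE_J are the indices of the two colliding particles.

Pair (0,1): pos 0,13 vel 3,-3 -> gap=13, closing at 6/unit, collide at t=13/6
Pair (1,2): pos 13,17 vel -3,2 -> not approaching (rel speed -5 <= 0)
Pair (2,3): pos 17,18 vel 2,3 -> not approaching (rel speed -1 <= 0)
Earliest collision: t=13/6 between 0 and 1

Answer: 13/6 0 1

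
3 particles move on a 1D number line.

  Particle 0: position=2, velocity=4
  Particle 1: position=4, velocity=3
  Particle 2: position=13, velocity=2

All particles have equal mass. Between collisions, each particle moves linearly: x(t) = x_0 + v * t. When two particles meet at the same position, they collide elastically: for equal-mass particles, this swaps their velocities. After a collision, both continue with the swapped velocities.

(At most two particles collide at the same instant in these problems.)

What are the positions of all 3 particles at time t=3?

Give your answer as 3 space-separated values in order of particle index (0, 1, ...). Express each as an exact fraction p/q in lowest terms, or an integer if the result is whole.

Answer: 13 14 19

Derivation:
Collision at t=2: particles 0 and 1 swap velocities; positions: p0=10 p1=10 p2=17; velocities now: v0=3 v1=4 v2=2
Advance to t=3 (no further collisions before then); velocities: v0=3 v1=4 v2=2; positions = 13 14 19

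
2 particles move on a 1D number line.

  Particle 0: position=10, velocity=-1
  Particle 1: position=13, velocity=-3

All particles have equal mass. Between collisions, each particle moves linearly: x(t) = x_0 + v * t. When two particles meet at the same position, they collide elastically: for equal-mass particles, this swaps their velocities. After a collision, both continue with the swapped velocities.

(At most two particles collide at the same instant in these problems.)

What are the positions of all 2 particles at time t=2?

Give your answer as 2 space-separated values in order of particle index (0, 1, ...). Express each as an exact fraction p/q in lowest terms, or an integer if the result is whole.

Collision at t=3/2: particles 0 and 1 swap velocities; positions: p0=17/2 p1=17/2; velocities now: v0=-3 v1=-1
Advance to t=2 (no further collisions before then); velocities: v0=-3 v1=-1; positions = 7 8

Answer: 7 8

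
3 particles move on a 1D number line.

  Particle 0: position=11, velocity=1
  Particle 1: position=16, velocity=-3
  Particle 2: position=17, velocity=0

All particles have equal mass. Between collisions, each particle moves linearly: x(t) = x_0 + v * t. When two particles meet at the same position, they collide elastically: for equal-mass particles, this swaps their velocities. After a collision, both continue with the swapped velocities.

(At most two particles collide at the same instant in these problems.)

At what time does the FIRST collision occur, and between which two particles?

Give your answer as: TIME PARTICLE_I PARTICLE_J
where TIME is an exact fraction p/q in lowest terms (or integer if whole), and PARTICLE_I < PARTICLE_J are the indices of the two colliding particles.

Pair (0,1): pos 11,16 vel 1,-3 -> gap=5, closing at 4/unit, collide at t=5/4
Pair (1,2): pos 16,17 vel -3,0 -> not approaching (rel speed -3 <= 0)
Earliest collision: t=5/4 between 0 and 1

Answer: 5/4 0 1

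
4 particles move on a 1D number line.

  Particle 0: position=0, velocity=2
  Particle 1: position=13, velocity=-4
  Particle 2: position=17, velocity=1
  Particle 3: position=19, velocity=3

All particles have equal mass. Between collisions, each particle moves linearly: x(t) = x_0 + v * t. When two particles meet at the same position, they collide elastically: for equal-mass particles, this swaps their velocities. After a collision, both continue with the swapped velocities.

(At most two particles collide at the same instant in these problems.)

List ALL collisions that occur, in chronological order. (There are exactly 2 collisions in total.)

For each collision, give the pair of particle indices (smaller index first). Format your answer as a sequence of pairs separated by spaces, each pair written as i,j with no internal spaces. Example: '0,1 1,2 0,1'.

Collision at t=13/6: particles 0 and 1 swap velocities; positions: p0=13/3 p1=13/3 p2=115/6 p3=51/2; velocities now: v0=-4 v1=2 v2=1 v3=3
Collision at t=17: particles 1 and 2 swap velocities; positions: p0=-55 p1=34 p2=34 p3=70; velocities now: v0=-4 v1=1 v2=2 v3=3

Answer: 0,1 1,2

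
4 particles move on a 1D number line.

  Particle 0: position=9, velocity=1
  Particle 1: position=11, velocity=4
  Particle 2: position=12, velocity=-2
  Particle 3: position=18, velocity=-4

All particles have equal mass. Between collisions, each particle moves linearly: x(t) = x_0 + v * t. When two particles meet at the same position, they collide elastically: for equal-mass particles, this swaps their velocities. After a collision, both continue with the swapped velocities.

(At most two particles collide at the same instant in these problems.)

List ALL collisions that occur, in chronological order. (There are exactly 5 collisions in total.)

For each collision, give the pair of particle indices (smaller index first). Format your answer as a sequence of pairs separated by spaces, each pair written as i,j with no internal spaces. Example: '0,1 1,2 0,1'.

Collision at t=1/6: particles 1 and 2 swap velocities; positions: p0=55/6 p1=35/3 p2=35/3 p3=52/3; velocities now: v0=1 v1=-2 v2=4 v3=-4
Collision at t=7/8: particles 2 and 3 swap velocities; positions: p0=79/8 p1=41/4 p2=29/2 p3=29/2; velocities now: v0=1 v1=-2 v2=-4 v3=4
Collision at t=1: particles 0 and 1 swap velocities; positions: p0=10 p1=10 p2=14 p3=15; velocities now: v0=-2 v1=1 v2=-4 v3=4
Collision at t=9/5: particles 1 and 2 swap velocities; positions: p0=42/5 p1=54/5 p2=54/5 p3=91/5; velocities now: v0=-2 v1=-4 v2=1 v3=4
Collision at t=3: particles 0 and 1 swap velocities; positions: p0=6 p1=6 p2=12 p3=23; velocities now: v0=-4 v1=-2 v2=1 v3=4

Answer: 1,2 2,3 0,1 1,2 0,1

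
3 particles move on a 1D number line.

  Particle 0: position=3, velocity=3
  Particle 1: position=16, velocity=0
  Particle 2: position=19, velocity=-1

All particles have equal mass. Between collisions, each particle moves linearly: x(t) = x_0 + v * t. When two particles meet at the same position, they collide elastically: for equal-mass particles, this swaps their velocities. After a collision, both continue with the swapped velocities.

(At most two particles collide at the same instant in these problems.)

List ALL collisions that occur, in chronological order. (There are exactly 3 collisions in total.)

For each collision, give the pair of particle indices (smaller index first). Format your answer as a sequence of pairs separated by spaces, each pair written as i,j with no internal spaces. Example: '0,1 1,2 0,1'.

Collision at t=3: particles 1 and 2 swap velocities; positions: p0=12 p1=16 p2=16; velocities now: v0=3 v1=-1 v2=0
Collision at t=4: particles 0 and 1 swap velocities; positions: p0=15 p1=15 p2=16; velocities now: v0=-1 v1=3 v2=0
Collision at t=13/3: particles 1 and 2 swap velocities; positions: p0=44/3 p1=16 p2=16; velocities now: v0=-1 v1=0 v2=3

Answer: 1,2 0,1 1,2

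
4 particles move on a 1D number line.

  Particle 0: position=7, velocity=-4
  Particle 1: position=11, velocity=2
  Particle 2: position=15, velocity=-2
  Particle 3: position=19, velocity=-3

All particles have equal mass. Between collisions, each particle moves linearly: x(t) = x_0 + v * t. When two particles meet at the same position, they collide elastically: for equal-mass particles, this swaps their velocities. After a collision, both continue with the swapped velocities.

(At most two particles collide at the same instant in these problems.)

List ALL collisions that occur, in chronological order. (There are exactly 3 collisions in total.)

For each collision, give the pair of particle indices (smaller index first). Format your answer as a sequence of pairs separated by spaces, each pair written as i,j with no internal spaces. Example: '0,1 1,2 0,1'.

Answer: 1,2 2,3 1,2

Derivation:
Collision at t=1: particles 1 and 2 swap velocities; positions: p0=3 p1=13 p2=13 p3=16; velocities now: v0=-4 v1=-2 v2=2 v3=-3
Collision at t=8/5: particles 2 and 3 swap velocities; positions: p0=3/5 p1=59/5 p2=71/5 p3=71/5; velocities now: v0=-4 v1=-2 v2=-3 v3=2
Collision at t=4: particles 1 and 2 swap velocities; positions: p0=-9 p1=7 p2=7 p3=19; velocities now: v0=-4 v1=-3 v2=-2 v3=2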